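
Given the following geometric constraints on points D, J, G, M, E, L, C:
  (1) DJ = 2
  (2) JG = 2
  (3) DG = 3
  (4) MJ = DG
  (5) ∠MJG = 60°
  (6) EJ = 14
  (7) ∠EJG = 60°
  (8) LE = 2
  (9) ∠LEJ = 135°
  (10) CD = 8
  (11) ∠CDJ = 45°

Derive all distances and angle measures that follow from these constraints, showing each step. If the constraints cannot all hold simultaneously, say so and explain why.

The constraints are consistent.

From the given relations:
  MJ = DG = 3

Step 1: From JE = 14, EL = 2, and ∠JEL = 135°, by the law of cosines:
  JL² = JE² + EL² - 2·JE·EL·cos(135°) = 196 + 4 + 39.6 = 239.6
  JL ≈ 15.48

Step 2: From JD = 2, DC = 8, and ∠JDC = 45°, by the law of cosines:
  JC² = JD² + DC² - 2·JD·DC·cos(45°) = 4 + 64 - 22.63 = 45.37
  JC ≈ 6.74

Step 3: From GJ = 2, JM = 3, and ∠GJM = 60°, by the law of cosines:
  GM² = GJ² + JM² - 2·GJ·JM·cos(60°) = 4 + 9 - 6 = 7
  GM = √7

Step 4: From GJ = 2, JE = 14, and ∠GJE = 60°, by the law of cosines:
  GE² = GJ² + JE² - 2·GJ·JE·cos(60°) = 4 + 196 - 28 = 172
  GE = 2·√43

Step 5: From DG = 3, DJ = 2, GJ = 2, by the inverse law of cosines:
  cos(∠GDJ) = (DG² + DJ² - GJ²) / (2·DG·DJ)
  ∠GDJ = 41.41°

Step 6: From JD = 2, JG = 2, DG = 3, by the inverse law of cosines:
  cos(∠DJG) = (JD² + JG² - DG²) / (2·JD·JG)
  ∠DJG = 97.18°

Step 7: From GD = 3, GJ = 2, DJ = 2, by the inverse law of cosines:
  cos(∠DGJ) = (GD² + GJ² - DJ²) / (2·GD·GJ)
  ∠DGJ = 41.41°

Step 8: From JC = 6.74, JD = 2, CD = 8, by the inverse law of cosines:
  cos(∠CJD) = (JC² + JD² - CD²) / (2·JC·JD)
  ∠CJD = 122.88°

Step 9: From JE = 14, JL = 15.48, EL = 2, by the inverse law of cosines:
  cos(∠EJL) = (JE² + JL² - EL²) / (2·JE·JL)
  ∠EJL = 5.24°

Step 10: From GE = 2·√43, GJ = 2, EJ = 14, by the inverse law of cosines:
  cos(∠EGJ) = (GE² + GJ² - EJ²) / (2·GE·GJ)
  ∠EGJ = 112.41°

Step 11: From GJ = 2, GM = √7, JM = 3, by the inverse law of cosines:
  cos(∠JGM) = (GJ² + GM² - JM²) / (2·GJ·GM)
  ∠JGM = 79.11°

Step 12: From MG = √7, MJ = 3, GJ = 2, by the inverse law of cosines:
  cos(∠GMJ) = (MG² + MJ² - GJ²) / (2·MG·MJ)
  ∠GMJ = 40.89°

Step 13: From EG = 2·√43, EJ = 14, GJ = 2, by the inverse law of cosines:
  cos(∠GEJ) = (EG² + EJ² - GJ²) / (2·EG·EJ)
  ∠GEJ = 7.59°

Step 14: From LE = 2, LJ = 15.48, EJ = 14, by the inverse law of cosines:
  cos(∠ELJ) = (LE² + LJ² - EJ²) / (2·LE·LJ)
  ∠ELJ = 39.76°

Step 15: From CD = 8, CJ = 6.74, DJ = 2, by the inverse law of cosines:
  cos(∠DCJ) = (CD² + CJ² - DJ²) / (2·CD·CJ)
  ∠DCJ = 12.12°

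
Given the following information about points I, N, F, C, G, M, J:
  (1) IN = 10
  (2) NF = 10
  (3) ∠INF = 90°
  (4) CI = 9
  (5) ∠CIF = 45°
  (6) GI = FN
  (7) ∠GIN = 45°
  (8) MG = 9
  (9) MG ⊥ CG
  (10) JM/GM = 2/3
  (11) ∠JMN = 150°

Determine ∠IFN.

Step 1: By the law of cosines on triangle FNI: FI² = 10² + 10² − 2·10·10·cos(90°) = 200, so FI = 10·√2.
Step 2: By the inverse law of cosines on triangle IFN: cos(∠IFN) = ((10·√2)² + 10² − 10²) / (2·10·√2·10) = 200/282.84 = 0.7071, so ∠IFN = 45°.

Therefore, the measure of angle ∠IFN = 45°.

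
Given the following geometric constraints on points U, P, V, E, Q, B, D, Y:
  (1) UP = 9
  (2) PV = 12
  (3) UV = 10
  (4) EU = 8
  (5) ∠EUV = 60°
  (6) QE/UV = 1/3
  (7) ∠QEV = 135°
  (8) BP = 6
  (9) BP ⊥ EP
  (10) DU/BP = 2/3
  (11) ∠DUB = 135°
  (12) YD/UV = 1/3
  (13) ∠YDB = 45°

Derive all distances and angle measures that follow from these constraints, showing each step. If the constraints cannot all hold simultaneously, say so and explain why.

The constraints are consistent.

From the given relations:
  QE = 1/3·UV = 1/3·10 ≈ 3.33
  DU = 2/3·BP = 2/3·6 = 4
  YD = 1/3·UV = 1/3·10 ≈ 3.33

Step 1: From VU = 10, UE = 8, and ∠VUE = 60°, by the law of cosines:
  VE² = VU² + UE² - 2·VU·UE·cos(60°) = 100 + 64 - 80 = 84
  VE = 2·√21

Step 2: From UP = 9, UV = 10, PV = 12, by the inverse law of cosines:
  cos(∠PUV) = (UP² + UV² - PV²) / (2·UP·UV)
  ∠PUV = 78.14°

Step 3: From PU = 9, PV = 12, UV = 10, by the inverse law of cosines:
  cos(∠UPV) = (PU² + PV² - UV²) / (2·PU·PV)
  ∠UPV = 54.64°

Step 4: From VP = 12, VU = 10, PU = 9, by the inverse law of cosines:
  cos(∠PVU) = (VP² + VU² - PU²) / (2·VP·VU)
  ∠PVU = 47.22°

Step 5: From VE = 2·√21, EQ = 3.33, and ∠VEQ = 135°, by the law of cosines:
  VQ² = VE² + EQ² - 2·VE·EQ·cos(135°) = 84 + 11.11 + 43.2 = 138.3
  VQ ≈ 11.76

Step 6: From VE = 2·√21, VU = 10, EU = 8, by the inverse law of cosines:
  cos(∠EVU) = (VE² + VU² - EU²) / (2·VE·VU)
  ∠EVU = 49.11°

Step 7: From EU = 8, EV = 2·√21, UV = 10, by the inverse law of cosines:
  cos(∠UEV) = (EU² + EV² - UV²) / (2·EU·EV)
  ∠UEV = 70.89°

Step 8: From VE = 2·√21, VQ = 11.76, EQ = 3.33, by the inverse law of cosines:
  cos(∠EVQ) = (VE² + VQ² - EQ²) / (2·VE·VQ)
  ∠EVQ = 11.56°

Step 9: From QE = 3.33, QV = 11.76, EV = 2·√21, by the inverse law of cosines:
  cos(∠EQV) = (QE² + QV² - EV²) / (2·QE·QV)
  ∠EQV = 33.44°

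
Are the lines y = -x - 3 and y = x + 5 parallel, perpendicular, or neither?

Slope of line 1: m1 = -1
Slope of line 2: m2 = 1
Two lines are perpendicular when the product of their slopes is -1 (negative reciprocals).
m1 * m2 = (-1) * (1) = -1, confirming perpendicularity.

Perpendicular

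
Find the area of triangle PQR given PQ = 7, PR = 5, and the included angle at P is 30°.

Area = (1/2) * PQ * PR * sin(P)
Area = (1/2) * 7 * 5 * sin(30°)
Area = (1/2) * 7 * 5 * 1/2
Area = 35/4

35/4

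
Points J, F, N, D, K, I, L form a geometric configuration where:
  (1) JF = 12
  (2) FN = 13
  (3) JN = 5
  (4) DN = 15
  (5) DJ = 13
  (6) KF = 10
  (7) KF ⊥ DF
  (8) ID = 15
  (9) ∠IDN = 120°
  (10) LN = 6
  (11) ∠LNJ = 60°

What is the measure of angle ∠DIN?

Step 1: By the law of cosines on triangle IDN: IN² = 15² + 15² − 2·15·15·cos(120°) = 675, so IN = 15·√3.
Step 2: By the inverse law of cosines on triangle DIN: cos(∠DIN) = (15² + (15·√3)² − 15²) / (2·15·15·√3) = 675/779.42 = 0.866, so ∠DIN = 30°.

Therefore, the measure of angle ∠DIN = 30°.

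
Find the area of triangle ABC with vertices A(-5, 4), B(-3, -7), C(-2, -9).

The Shoelace formula computes the area from vertex coordinates by summing cross products.
For vertices (-5,4), (-3,-7), (-2,-9):
Signed sum = -5*-7 - -3*4 + -3*-9 - -2*-7 + -2*4 - -5*-9
= 47 + 13 + -53 = 7
Area = (1/2)|7| = 7/2.

7/2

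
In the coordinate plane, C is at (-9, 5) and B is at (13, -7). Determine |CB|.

The horizontal distance is |13 - -9| = 22 and the vertical distance is |-7 - 5| = 12.
By the Pythagorean theorem, d = sqrt(22^2 + 12^2) = sqrt(628) = 2*sqrt(157).

2*sqrt(157)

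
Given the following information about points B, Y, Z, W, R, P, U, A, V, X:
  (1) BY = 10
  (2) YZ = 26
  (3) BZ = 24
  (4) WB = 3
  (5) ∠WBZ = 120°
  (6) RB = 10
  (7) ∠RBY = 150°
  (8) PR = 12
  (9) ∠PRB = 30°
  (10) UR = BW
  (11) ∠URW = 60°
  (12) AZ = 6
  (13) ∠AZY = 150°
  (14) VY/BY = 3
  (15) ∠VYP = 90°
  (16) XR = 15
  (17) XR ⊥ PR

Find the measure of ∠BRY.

Step 1: By the law of cosines on triangle RBY: RY² = 10² + 10² − 2·10·10·cos(150°) = 373.21, so RY ≈ 19.32.
Step 2: By the inverse law of cosines on triangle BRY: cos(∠BRY) = (10² + 19.32² − 10²) / (2·10·19.32) = 373.21/386.37 = 0.9659, so ∠BRY = 15°.

Therefore, the measure of angle ∠BRY = 15°.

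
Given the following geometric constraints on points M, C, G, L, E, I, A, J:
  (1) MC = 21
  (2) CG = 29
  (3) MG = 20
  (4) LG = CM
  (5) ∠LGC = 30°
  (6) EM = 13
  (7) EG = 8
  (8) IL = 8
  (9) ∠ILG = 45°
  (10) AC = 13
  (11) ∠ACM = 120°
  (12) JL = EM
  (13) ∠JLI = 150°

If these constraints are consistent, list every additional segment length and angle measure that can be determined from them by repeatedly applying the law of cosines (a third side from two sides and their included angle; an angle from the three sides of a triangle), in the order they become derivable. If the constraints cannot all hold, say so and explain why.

The constraints are consistent. Derivable facts, in order:
After 1 step:
- CL ≈ 15.07
- GI ≈ 16.35
- IJ ≈ 20.33
- MA ≈ 29.72
- ∠CGM = 46.4°
- ∠CMG = 90°
- ∠EGM = 22.8°
- ∠EMG = 13.8°
- ∠GCM = 43.6°
- ∠GEM = 143.41°
After 2 steps:
- ∠AMC = 22.26°
- ∠CAM = 37.74°
- ∠CLG = 105.84°
- ∠GCL = 44.16°
- ∠GIL = 114.76°
- ∠IGL = 20.24°
- ∠IJL = 11.35°
- ∠JIL = 18.65°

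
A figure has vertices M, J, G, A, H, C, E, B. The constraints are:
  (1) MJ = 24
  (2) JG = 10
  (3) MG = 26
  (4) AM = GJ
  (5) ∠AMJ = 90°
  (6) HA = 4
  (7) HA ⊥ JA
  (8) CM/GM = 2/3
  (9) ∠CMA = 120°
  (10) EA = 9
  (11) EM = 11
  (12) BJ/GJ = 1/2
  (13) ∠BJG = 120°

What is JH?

From the given relations: AM = GJ = 10.
Step 1: By the law of cosines on triangle JMA: JA² = 24² + 10² − 2·24·10·cos(90°) = 676, so JA = 26.
Step 2: By the law of cosines on triangle JAH: JH² = 26² + 4² − 2·26·4·cos(90°) = 692, so JH = 2·√173.

Therefore, the length of JH = 2·√173.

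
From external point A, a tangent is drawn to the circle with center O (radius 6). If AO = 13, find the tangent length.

Let T be the point of tangency. Then OT ⊥ AT (radius ⊥ tangent).
In right triangle OTA: OA² = OT² + AT²
13² = 6² + AT²
AT² = 133, AT = sqrt(133)

sqrt(133)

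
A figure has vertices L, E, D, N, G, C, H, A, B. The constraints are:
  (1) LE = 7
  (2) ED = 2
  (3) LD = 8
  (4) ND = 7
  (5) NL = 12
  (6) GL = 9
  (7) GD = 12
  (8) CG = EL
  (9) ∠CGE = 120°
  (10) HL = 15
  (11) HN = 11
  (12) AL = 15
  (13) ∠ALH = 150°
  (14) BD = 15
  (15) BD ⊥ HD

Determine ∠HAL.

Step 1: By the law of cosines on triangle ALH: AH² = 15² + 15² − 2·15·15·cos(150°) = 839.71, so AH ≈ 28.98.
Step 2: By the inverse law of cosines on triangle HAL: cos(∠HAL) = (28.98² + 15² − 15²) / (2·28.98·15) = 839.71/869.33 = 0.9659, so ∠HAL = 15°.

Therefore, the measure of angle ∠HAL = 15°.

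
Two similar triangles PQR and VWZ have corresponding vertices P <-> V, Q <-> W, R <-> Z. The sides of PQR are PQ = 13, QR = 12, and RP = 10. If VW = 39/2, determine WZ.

Since the triangles are similar, the ratio of corresponding sides is constant.
Scale factor k = VW / PQ = 39/2 / 13 = 3/2
WZ = k * QR = 3/2 * 12 = 18

18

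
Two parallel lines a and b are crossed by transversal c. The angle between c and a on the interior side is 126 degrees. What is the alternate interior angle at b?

Alternate interior angles formed by parallel lines and a transversal are equal.
The given angle is 126 degrees.
The alternate interior angle = 126 degrees.

126 degrees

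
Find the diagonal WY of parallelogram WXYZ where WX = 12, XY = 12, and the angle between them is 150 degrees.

Using the law of cosines:
d^2 = 12^2 + 12^2 - 2(12)(12)cos(150 degrees)
d^2 = 144 + 144 - 288*-sqrt(3)/2
d^2 = 144*sqrt(3) + 288
d = 12*sqrt(sqrt(3) + 2)

12*sqrt(sqrt(3) + 2)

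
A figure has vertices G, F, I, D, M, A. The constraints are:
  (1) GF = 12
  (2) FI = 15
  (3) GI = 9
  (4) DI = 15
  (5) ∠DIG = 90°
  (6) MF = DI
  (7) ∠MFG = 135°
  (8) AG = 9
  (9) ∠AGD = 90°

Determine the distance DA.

Step 1: By the law of cosines on triangle DIG: DG² = 15² + 9² − 2·15·9·cos(90°) = 306, so DG = 3·√34.
Step 2: By the law of cosines on triangle DGA: DA² = (3·√34)² + 9² − 2·3·√34·9·cos(90°) = 387, so DA = 3·√43.

Therefore, the length of DA = 3·√43.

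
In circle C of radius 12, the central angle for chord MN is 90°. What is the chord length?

Drop a perpendicular from the center to the chord, bisecting both the chord and the central angle.
Each half-chord = r sin(θ/2) = 12 sin(45°).
The full chord = 2 × 12 × sin(45°) = 12*sqrt(2).

12*sqrt(2)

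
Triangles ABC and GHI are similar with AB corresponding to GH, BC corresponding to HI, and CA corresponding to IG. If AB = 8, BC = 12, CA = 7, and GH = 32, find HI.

k = 32/8 = 4. HI = 4 * 12 = 48.

48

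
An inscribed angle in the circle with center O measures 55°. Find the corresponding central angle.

Central angle = 2 × 55° = 110° (inscribed angle theorem).

110°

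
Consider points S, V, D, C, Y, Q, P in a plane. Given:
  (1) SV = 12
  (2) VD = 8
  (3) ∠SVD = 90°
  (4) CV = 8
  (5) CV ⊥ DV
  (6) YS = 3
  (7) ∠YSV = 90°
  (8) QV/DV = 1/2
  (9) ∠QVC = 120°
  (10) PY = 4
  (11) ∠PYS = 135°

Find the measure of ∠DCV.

Step 1: By the law of cosines on triangle CVD: CD² = 8² + 8² − 2·8·8·cos(90°) = 128, so CD = 8·√2.
Step 2: By the inverse law of cosines on triangle DCV: cos(∠DCV) = ((8·√2)² + 8² − 8²) / (2·8·√2·8) = 128/181.02 = 0.7071, so ∠DCV = 45°.

Therefore, the measure of angle ∠DCV = 45°.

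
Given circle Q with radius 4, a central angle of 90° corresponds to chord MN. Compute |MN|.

Drop a perpendicular from the center to the chord, bisecting both the chord and the central angle.
Each half-chord = r sin(θ/2) = 4 sin(45°).
The full chord = 2 × 4 × sin(45°) = 4*sqrt(2).

4*sqrt(2)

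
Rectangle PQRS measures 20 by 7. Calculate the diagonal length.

d = sqrt(20^2 + 7^2) = sqrt(449)

sqrt(449)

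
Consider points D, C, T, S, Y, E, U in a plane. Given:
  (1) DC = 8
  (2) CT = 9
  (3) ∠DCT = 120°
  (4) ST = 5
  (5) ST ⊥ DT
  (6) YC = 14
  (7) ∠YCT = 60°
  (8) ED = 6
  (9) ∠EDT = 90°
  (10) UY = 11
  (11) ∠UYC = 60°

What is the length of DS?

Step 1: By the law of cosines on triangle DCT: DT² = 8² + 9² − 2·8·9·cos(120°) = 217, so DT ≈ 14.73.
Step 2: By the law of cosines on triangle DTS: DS² = 14.73² + 5² − 2·14.73·5·cos(90°) = 242, so DS = 11·√2.

Therefore, the length of DS = 11·√2.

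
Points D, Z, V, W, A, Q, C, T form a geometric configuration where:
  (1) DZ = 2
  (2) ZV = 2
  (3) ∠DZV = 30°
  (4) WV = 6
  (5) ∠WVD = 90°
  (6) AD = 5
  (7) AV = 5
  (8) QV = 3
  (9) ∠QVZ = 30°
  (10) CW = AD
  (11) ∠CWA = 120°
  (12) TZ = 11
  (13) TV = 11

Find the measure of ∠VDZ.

Step 1: By the law of cosines on triangle DZV: DV² = 2² + 2² − 2·2·2·cos(30°) = 1.07, so DV ≈ 1.04.
Step 2: By the inverse law of cosines on triangle VDZ: cos(∠VDZ) = (1.04² + 2² − 2²) / (2·1.04·2) = 1.07/4.14 = 0.2588, so ∠VDZ = 75°.

Therefore, the measure of angle ∠VDZ = 75°.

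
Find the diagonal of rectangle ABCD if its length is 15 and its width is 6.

Using the Pythagorean theorem:
d² = 15² + 6² = 225 + 36 = 261
d = sqrt(261) = 3*sqrt(29)

3*sqrt(29)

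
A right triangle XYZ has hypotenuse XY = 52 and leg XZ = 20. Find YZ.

Rearranging the Pythagorean theorem to solve for the unknown leg:
leg^2 = hypotenuse^2 - known_leg^2 = 2704 - 400 = 2304
leg = sqrt(2304) = 48.

48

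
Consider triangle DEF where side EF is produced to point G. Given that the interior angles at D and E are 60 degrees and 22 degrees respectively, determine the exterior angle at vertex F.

By the exterior angle theorem, an exterior angle of a triangle equals the sum of the two remote interior angles.
Exterior angle = angle D + angle E
Exterior angle = 60 + 22 = 82 degrees

82 degrees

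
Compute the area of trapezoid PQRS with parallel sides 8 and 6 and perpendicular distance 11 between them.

Area = (8 + 6) * 11 / 2 = 154 / 2 = 77

77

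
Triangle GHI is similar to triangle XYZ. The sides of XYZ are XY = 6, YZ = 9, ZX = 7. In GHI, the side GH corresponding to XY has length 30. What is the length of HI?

Similar triangles have proportional sides. Setting up the proportion:
GH / XY = HI / YZ
30 / 6 = HI / 9
HI = 9 * 30 / 6 = 45.

45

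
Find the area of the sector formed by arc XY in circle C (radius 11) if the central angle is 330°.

The full circle has area πr² = π(11)² = 121*pi.
The sector covers 330° out of 360°, a fraction of 11/12.
Sector area = 121*pi × 11/12 = 1331*pi/12.

1331*pi/12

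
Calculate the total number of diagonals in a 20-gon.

Each of the 20 vertices connects to 17 non-adjacent vertices via diagonals.
Total connections = 20 × 17 = 340, but each diagonal is counted twice.
Number of diagonals = 340 / 2 = 170.

170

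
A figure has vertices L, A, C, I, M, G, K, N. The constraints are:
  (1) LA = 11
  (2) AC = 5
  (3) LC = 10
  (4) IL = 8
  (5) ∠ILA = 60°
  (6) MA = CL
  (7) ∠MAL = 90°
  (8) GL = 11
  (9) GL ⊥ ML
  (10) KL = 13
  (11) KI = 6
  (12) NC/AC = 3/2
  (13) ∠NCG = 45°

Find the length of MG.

From the given relations: MA = CL = 10.
Step 1: By the law of cosines on triangle LAM: LM² = 11² + 10² − 2·11·10·cos(90°) = 221, so LM ≈ 14.87.
Step 2: By the law of cosines on triangle MLG: MG² = 14.87² + 11² − 2·14.87·11·cos(90°) = 342, so MG = 3·√38.

Therefore, the length of MG = 3·√38.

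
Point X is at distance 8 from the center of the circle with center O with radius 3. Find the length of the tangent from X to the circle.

tangent = √(d² - r²) = √(8² - 3²) = √(64 - 9) = √55 = sqrt(55)

sqrt(55)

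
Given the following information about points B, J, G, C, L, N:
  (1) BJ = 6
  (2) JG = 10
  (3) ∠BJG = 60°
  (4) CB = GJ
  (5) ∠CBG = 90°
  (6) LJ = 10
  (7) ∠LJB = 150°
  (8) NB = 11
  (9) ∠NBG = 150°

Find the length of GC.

From the given relations: CB = GJ = 10.
Step 1: By the law of cosines on triangle BJG: BG² = 6² + 10² − 2·6·10·cos(60°) = 76, so BG = 2·√19.
Step 2: By the law of cosines on triangle GBC: GC² = (2·√19)² + 10² − 2·2·√19·10·cos(90°) = 176, so GC = 4·√11.

Therefore, the length of GC = 4·√11.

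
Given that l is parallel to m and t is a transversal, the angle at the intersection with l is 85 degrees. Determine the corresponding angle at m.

When a transversal crosses parallel lines, angles in the same position at each intersection are called corresponding angles.
These are always equal, so the answer is 85 degrees.

85 degrees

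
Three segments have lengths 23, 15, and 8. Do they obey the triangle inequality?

The longest side is 23. The other two sides sum to 8 + 15 = 23.
Since 23 ≤ 23, the two shorter sides cannot reach around to close the triangle.

No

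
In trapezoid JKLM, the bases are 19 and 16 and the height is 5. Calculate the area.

Area = (19 + 16) * 5 / 2 = 175 / 2 = 175/2

175/2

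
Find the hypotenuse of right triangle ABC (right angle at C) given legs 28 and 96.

By the Pythagorean theorem: AB^2 = AC^2 + BC^2
AB^2 = 28^2 + 96^2 = 784 + 9216 = 10000
AB = sqrt(10000) = 100

100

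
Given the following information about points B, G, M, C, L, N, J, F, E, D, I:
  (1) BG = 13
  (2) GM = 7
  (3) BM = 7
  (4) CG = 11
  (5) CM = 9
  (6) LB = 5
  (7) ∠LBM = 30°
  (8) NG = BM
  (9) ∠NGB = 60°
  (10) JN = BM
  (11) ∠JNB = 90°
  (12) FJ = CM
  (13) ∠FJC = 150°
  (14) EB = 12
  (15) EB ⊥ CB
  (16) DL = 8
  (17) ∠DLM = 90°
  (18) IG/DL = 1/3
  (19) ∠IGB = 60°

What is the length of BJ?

From the given relations: NG = BM = 7; JN = BM = 7.
Step 1: By the law of cosines on triangle BGN: BN² = 13² + 7² − 2·13·7·cos(60°) = 127, so BN = √127.
Step 2: By the law of cosines on triangle BNJ: BJ² = √127² + 7² − 2·√127·7·cos(90°) = 176, so BJ = 4·√11.

Therefore, the length of BJ = 4·√11.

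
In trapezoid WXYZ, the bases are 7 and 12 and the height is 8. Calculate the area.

A trapezoid's area equals the midsegment times the height.
The midsegment is (7 + 12) / 2 = 19/2.
Area = 19/2 * 8 = 76.

76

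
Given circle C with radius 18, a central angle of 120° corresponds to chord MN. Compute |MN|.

Drop a perpendicular from the center to the chord, bisecting both the chord and the central angle.
Each half-chord = r sin(θ/2) = 18 sin(60°).
The full chord = 2 × 18 × sin(60°) = 18*sqrt(3).

18*sqrt(3)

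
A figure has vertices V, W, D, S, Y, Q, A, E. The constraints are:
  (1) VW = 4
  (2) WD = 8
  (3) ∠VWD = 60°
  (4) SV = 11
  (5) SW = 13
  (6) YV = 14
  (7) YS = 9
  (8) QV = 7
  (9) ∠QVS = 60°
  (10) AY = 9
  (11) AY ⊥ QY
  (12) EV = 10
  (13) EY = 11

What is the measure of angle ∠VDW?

Step 1: By the law of cosines on triangle DWV: DV² = 8² + 4² − 2·8·4·cos(60°) = 48, so DV = 4·√3.
Step 2: By the inverse law of cosines on triangle VDW: cos(∠VDW) = ((4·√3)² + 8² − 4²) / (2·4·√3·8) = 96/110.85 = 0.866, so ∠VDW = 30°.

Therefore, the measure of angle ∠VDW = 30°.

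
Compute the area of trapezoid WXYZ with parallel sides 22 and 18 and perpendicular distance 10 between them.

A trapezoid's area equals the midsegment times the height.
The midsegment is (22 + 18) / 2 = 20.
Area = 20 * 10 = 200.

200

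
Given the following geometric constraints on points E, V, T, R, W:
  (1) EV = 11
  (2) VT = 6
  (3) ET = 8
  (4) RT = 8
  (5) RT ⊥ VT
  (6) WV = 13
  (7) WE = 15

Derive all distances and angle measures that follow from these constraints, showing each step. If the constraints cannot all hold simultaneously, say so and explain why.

The constraints are consistent.

Step 1: From VT = 6, TR = 8, and ∠VTR = 90°, by the law of cosines:
  VR² = VT² + TR² - 2·VT·TR·cos(90°) = 36 + 64 - 0 = 100
  VR = 10

Step 2: From ET = 8, EV = 11, TV = 6, by the inverse law of cosines:
  cos(∠TEV) = (ET² + EV² - TV²) / (2·ET·EV)
  ∠TEV = 32.16°

Step 3: From EV = 11, EW = 15, VW = 13, by the inverse law of cosines:
  cos(∠VEW) = (EV² + EW² - VW²) / (2·EV·EW)
  ∠VEW = 57.56°

Step 4: From VE = 11, VT = 6, ET = 8, by the inverse law of cosines:
  cos(∠EVT) = (VE² + VT² - ET²) / (2·VE·VT)
  ∠EVT = 45.21°

Step 5: From VE = 11, VW = 13, EW = 15, by the inverse law of cosines:
  cos(∠EVW) = (VE² + VW² - EW²) / (2·VE·VW)
  ∠EVW = 76.86°

Step 6: From TE = 8, TV = 6, EV = 11, by the inverse law of cosines:
  cos(∠ETV) = (TE² + TV² - EV²) / (2·TE·TV)
  ∠ETV = 102.64°

Step 7: From WE = 15, WV = 13, EV = 11, by the inverse law of cosines:
  cos(∠EWV) = (WE² + WV² - EV²) / (2·WE·WV)
  ∠EWV = 45.57°

Step 8: From VR = 10, VT = 6, RT = 8, by the inverse law of cosines:
  cos(∠RVT) = (VR² + VT² - RT²) / (2·VR·VT)
  ∠RVT = 53.13°

Step 9: From RT = 8, RV = 10, TV = 6, by the inverse law of cosines:
  cos(∠TRV) = (RT² + RV² - TV²) / (2·RT·RV)
  ∠TRV = 36.87°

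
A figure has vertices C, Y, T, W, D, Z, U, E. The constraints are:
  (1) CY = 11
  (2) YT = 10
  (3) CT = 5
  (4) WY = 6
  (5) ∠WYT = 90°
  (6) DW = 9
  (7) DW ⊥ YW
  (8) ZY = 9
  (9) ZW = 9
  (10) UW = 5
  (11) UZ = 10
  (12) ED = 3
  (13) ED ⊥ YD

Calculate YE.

Step 1: By the law of cosines on triangle DWY: DY² = 9² + 6² − 2·9·6·cos(90°) = 117, so DY = 3·√13.
Step 2: By the law of cosines on triangle YDE: YE² = (3·√13)² + 3² − 2·3·√13·3·cos(90°) = 126, so YE = 3·√14.

Therefore, the length of YE = 3·√14.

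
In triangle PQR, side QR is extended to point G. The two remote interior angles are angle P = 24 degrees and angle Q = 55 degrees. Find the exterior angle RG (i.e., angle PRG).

By the exterior angle theorem, an exterior angle of a triangle equals the sum of the two remote interior angles.
Exterior angle = angle P + angle Q
Exterior angle = 24 + 55 = 79 degrees

79 degrees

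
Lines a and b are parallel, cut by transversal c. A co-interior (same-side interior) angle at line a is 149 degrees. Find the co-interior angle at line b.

Co-interior (same-side interior) angles are between the parallel lines on the same side of the transversal.
Unlike corresponding or alternate interior angles, they are supplementary rather than equal.
So the angle = 180 - 149 = 31 degrees.

31 degrees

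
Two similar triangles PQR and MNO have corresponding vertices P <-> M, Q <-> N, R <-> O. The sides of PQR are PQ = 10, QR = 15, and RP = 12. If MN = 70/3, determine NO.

k = 70/3/10 = 7/3. NO = 7/3 * 15 = 35.

35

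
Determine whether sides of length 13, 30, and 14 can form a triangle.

The longest side is 30. The other two sides sum to 13 + 14 = 27.
Since 27 ≤ 30, the two shorter sides cannot reach around to close the triangle.

No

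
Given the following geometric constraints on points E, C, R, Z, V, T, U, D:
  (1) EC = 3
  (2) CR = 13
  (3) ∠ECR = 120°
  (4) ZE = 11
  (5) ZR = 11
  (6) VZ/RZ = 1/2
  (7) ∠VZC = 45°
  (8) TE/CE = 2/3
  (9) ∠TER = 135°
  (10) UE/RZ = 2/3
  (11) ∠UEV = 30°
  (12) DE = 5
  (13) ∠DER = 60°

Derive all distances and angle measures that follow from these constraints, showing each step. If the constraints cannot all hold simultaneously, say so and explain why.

The constraints are consistent.

From the given relations:
  VZ = 1/2·RZ = 1/2·11 ≈ 5.5
  TE = 2/3·CE = 2/3·3 = 2
  UE = 2/3·RZ = 2/3·11 ≈ 7.33

Step 1: From EC = 3, CR = 13, and ∠ECR = 120°, by the law of cosines:
  ER² = EC² + CR² - 2·EC·CR·cos(120°) = 9 + 169 + 39 = 217
  ER ≈ 14.73

Step 2: From RE = 14.73, ET = 2, and ∠RET = 135°, by the law of cosines:
  RT² = RE² + ET² - 2·RE·ET·cos(135°) = 217 + 4 + 41.67 = 262.7
  RT ≈ 16.21

Step 3: From RE = 14.73, ED = 5, and ∠RED = 60°, by the law of cosines:
  RD² = RE² + ED² - 2·RE·ED·cos(60°) = 217 + 25 - 73.65 = 168.3
  RD ≈ 12.97

Step 4: From EC = 3, ER = 14.73, CR = 13, by the inverse law of cosines:
  cos(∠CER) = (EC² + ER² - CR²) / (2·EC·ER)
  ∠CER = 49.84°

Step 5: From ER = 14.73, EZ = 11, RZ = 11, by the inverse law of cosines:
  cos(∠REZ) = (ER² + EZ² - RZ²) / (2·ER·EZ)
  ∠REZ = 47.96°

Step 6: From RC = 13, RE = 14.73, CE = 3, by the inverse law of cosines:
  cos(∠CRE) = (RC² + RE² - CE²) / (2·RC·RE)
  ∠CRE = 10.16°

Step 7: From RE = 14.73, RZ = 11, EZ = 11, by the inverse law of cosines:
  cos(∠ERZ) = (RE² + RZ² - EZ²) / (2·RE·RZ)
  ∠ERZ = 47.96°

Step 8: From ZE = 11, ZR = 11, ER = 14.73, by the inverse law of cosines:
  cos(∠EZR) = (ZE² + ZR² - ER²) / (2·ZE·ZR)
  ∠EZR = 84.07°

Step 9: From RD = 12.97, RE = 14.73, DE = 5, by the inverse law of cosines:
  cos(∠DRE) = (RD² + RE² - DE²) / (2·RD·RE)
  ∠DRE = 19.5°

Step 10: From RE = 14.73, RT = 16.21, ET = 2, by the inverse law of cosines:
  cos(∠ERT) = (RE² + RT² - ET²) / (2·RE·RT)
  ∠ERT = 5.01°

Step 11: From TE = 2, TR = 16.21, ER = 14.73, by the inverse law of cosines:
  cos(∠ETR) = (TE² + TR² - ER²) / (2·TE·TR)
  ∠ETR = 39.99°

Step 12: From DE = 5, DR = 12.97, ER = 14.73, by the inverse law of cosines:
  cos(∠EDR) = (DE² + DR² - ER²) / (2·DE·DR)
  ∠EDR = 100.5°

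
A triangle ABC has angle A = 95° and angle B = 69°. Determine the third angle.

Let angle C = x. Then 95 + 69 + x = 180.
x = 180 - 164 = 16 degrees.

16 degrees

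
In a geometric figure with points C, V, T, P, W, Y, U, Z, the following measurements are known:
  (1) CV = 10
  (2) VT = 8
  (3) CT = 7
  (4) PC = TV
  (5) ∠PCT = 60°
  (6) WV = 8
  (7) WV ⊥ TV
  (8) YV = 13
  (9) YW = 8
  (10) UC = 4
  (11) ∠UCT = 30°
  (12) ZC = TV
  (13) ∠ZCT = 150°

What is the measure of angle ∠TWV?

Step 1: By the law of cosines on triangle WVT: WT² = 8² + 8² − 2·8·8·cos(90°) = 128, so WT = 8·√2.
Step 2: By the inverse law of cosines on triangle TWV: cos(∠TWV) = ((8·√2)² + 8² − 8²) / (2·8·√2·8) = 128/181.02 = 0.7071, so ∠TWV = 45°.

Therefore, the measure of angle ∠TWV = 45°.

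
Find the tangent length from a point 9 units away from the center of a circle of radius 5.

The tangent, radius, and line from the external point to the center form a right triangle.
The right angle is where the tangent meets the radius.
By the Pythagorean theorem: tangent² + 5² = 9²
tangent² = 81 - 25 = 56
tangent = 2*sqrt(14)

2*sqrt(14)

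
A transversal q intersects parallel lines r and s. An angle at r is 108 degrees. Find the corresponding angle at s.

Corresponding angles formed by parallel lines and a transversal are equal.
The given angle is 108 degrees.
The corresponding angle = 108 degrees.

108 degrees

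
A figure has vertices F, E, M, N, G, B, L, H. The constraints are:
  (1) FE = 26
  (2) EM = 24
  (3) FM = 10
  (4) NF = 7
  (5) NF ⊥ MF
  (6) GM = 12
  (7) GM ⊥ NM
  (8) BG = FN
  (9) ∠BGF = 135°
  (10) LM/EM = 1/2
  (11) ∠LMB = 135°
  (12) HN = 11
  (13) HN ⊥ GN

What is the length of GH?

Step 1: By the law of cosines on triangle NFM: NM² = 7² + 10² − 2·7·10·cos(90°) = 149, so NM = √149.
Step 2: By the law of cosines on triangle GMN: GN² = 12² + √149² − 2·12·√149·cos(90°) = 293, so GN ≈ 17.12.
Step 3: By the law of cosines on triangle GNH: GH² = 17.12² + 11² − 2·17.12·11·cos(90°) = 414, so GH = 3·√46.

Therefore, the length of GH = 3·√46.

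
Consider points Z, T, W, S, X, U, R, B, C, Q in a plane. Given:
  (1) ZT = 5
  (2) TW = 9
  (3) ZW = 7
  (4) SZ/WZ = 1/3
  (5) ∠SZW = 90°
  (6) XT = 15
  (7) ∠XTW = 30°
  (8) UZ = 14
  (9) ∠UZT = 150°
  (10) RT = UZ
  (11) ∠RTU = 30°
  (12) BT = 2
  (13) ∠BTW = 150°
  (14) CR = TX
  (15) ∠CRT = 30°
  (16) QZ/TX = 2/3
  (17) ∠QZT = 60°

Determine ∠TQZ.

From the given relations: QZ = 2/3·TX = 2/3·15 = 10.
Step 1: By the law of cosines on triangle QZT: QT² = 10² + 5² − 2·10·5·cos(60°) = 75, so QT = 5·√3.
Step 2: By the inverse law of cosines on triangle TQZ: cos(∠TQZ) = ((5·√3)² + 10² − 5²) / (2·5·√3·10) = 150/173.21 = 0.866, so ∠TQZ = 30°.

Therefore, the measure of angle ∠TQZ = 30°.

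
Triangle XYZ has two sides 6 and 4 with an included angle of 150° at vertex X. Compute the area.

Area = (1/2) * XY * XZ * sin(X)
Area = (1/2) * 6 * 4 * sin(150°)
Area = (1/2) * 6 * 4 * 1/2
Area = 6

6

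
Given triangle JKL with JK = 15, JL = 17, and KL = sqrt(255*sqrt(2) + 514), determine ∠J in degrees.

cos(J) = (15² + 17² - (sqrt(255*sqrt(2) + 514))²) / (2 × 15 × 17) = -sqrt(2)/2, so J = arccos(-sqrt(2)/2) = 135°.

135°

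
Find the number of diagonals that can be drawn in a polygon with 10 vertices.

The number of diagonals in an n-gon is n(n - 3)/2.
For n = 10: 10(10 - 3)/2 = 10 × 7 / 2 = 35.

35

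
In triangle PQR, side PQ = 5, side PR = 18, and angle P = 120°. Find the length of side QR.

By the law of cosines: QR^2 = PQ^2 + PR^2 - 2*PQ*PR*cos(P)
QR^2 = 5^2 + 18^2 - 2*5*18*cos(120°)
QR^2 = 25 + 324 - 180*(-1/2)
QR^2 = 439
QR = sqrt(439)

sqrt(439)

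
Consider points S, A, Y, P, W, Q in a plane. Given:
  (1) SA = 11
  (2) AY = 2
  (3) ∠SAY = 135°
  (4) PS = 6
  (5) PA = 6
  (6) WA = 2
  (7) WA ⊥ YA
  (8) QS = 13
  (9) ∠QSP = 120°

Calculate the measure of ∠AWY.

Step 1: By the law of cosines on triangle WAY: WY² = 2² + 2² − 2·2·2·cos(90°) = 8, so WY = 2·√2.
Step 2: By the inverse law of cosines on triangle AWY: cos(∠AWY) = (2² + (2·√2)² − 2²) / (2·2·2·√2) = 8/11.31 = 0.7071, so ∠AWY = 45°.

Therefore, the measure of angle ∠AWY = 45°.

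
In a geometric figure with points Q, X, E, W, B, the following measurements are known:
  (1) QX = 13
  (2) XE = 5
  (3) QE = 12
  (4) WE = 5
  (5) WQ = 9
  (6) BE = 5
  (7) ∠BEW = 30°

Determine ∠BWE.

Step 1: By the law of cosines on triangle WEB: WB² = 5² + 5² − 2·5·5·cos(30°) = 6.7, so WB ≈ 2.59.
Step 2: By the inverse law of cosines on triangle BWE: cos(∠BWE) = (2.59² + 5² − 5²) / (2·2.59·5) = 6.7/25.88 = 0.2588, so ∠BWE = 75°.

Therefore, the measure of angle ∠BWE = 75°.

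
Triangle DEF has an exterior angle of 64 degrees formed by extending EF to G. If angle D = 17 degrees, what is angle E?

angle E = 64 - 17 = 47 degrees (exterior angle theorem).

47 degrees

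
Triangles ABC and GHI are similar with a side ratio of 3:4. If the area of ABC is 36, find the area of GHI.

The ratio of areas of similar triangles = (side ratio)^2.
Side ratio = 3:4, so area ratio = 9:16.
Area of GHI / Area of ABC = 16/9
Area of GHI = 36 * 16/9 = 64

64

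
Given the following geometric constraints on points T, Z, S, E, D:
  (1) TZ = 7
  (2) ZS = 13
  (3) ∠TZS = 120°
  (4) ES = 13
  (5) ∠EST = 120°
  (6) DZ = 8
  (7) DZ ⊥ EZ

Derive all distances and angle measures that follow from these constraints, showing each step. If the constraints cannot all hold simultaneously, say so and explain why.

The constraints are consistent.

Step 1: From TZ = 7, ZS = 13, and ∠TZS = 120°, by the law of cosines:
  TS² = TZ² + ZS² - 2·TZ·ZS·cos(120°) = 49 + 169 + 91 = 309
  TS ≈ 17.58

Step 2: From TS = 17.58, SE = 13, and ∠TSE = 120°, by the law of cosines:
  TE² = TS² + SE² - 2·TS·SE·cos(120°) = 309 + 169 + 228.5 = 706.5
  TE ≈ 26.58

Step 3: From TS = 17.58, TZ = 7, SZ = 13, by the inverse law of cosines:
  cos(∠STZ) = (TS² + TZ² - SZ²) / (2·TS·TZ)
  ∠STZ = 39.83°

Step 4: From ST = 17.58, SZ = 13, TZ = 7, by the inverse law of cosines:
  cos(∠TSZ) = (ST² + SZ² - TZ²) / (2·ST·SZ)
  ∠TSZ = 20.17°

Step 5: From TE = 26.58, TS = 17.58, ES = 13, by the inverse law of cosines:
  cos(∠ETS) = (TE² + TS² - ES²) / (2·TE·TS)
  ∠ETS = 25.06°

Step 6: From ES = 13, ET = 26.58, ST = 17.58, by the inverse law of cosines:
  cos(∠SET) = (ES² + ET² - ST²) / (2·ES·ET)
  ∠SET = 34.94°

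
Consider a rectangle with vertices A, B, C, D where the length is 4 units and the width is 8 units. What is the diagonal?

d = sqrt(4^2 + 8^2) = sqrt(80) = 4*sqrt(5)

4*sqrt(5)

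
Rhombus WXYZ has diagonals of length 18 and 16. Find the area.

Area of a rhombus = (d1 * d2) / 2
Area = (18 * 16) / 2
Area = 288 / 2
Area = 144

144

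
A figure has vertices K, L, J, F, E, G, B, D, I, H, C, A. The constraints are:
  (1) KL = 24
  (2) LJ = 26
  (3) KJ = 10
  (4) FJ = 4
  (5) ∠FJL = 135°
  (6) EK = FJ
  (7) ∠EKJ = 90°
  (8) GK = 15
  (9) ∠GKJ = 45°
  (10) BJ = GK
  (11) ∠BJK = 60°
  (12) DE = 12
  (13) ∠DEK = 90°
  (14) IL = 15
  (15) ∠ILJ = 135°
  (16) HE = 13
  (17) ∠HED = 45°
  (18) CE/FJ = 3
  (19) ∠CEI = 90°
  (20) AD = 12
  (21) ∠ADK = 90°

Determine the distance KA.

From the given relations: EK = FJ = 4.
Step 1: By the law of cosines on triangle DEK: DK² = 12² + 4² − 2·12·4·cos(90°) = 160, so DK = 4·√10.
Step 2: By the law of cosines on triangle KDA: KA² = (4·√10)² + 12² − 2·4·√10·12·cos(90°) = 304, so KA = 4·√19.

Therefore, the length of KA = 4·√19.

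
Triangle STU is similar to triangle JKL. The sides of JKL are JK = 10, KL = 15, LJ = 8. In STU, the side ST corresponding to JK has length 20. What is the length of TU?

k = 20/10 = 2. TU = 2 * 15 = 30.

30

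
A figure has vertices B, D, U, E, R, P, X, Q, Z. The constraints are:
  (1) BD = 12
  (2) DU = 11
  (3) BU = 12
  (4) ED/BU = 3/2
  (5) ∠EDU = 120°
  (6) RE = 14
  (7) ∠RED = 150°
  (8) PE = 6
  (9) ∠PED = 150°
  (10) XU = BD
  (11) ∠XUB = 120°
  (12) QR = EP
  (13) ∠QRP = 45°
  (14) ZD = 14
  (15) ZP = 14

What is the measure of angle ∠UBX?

From the given relations: XU = BD = 12.
Step 1: By the law of cosines on triangle BUX: BX² = 12² + 12² − 2·12·12·cos(120°) = 432, so BX = 12·√3.
Step 2: By the inverse law of cosines on triangle UBX: cos(∠UBX) = (12² + (12·√3)² − 12²) / (2·12·12·√3) = 432/498.83 = 0.866, so ∠UBX = 30°.

Therefore, the measure of angle ∠UBX = 30°.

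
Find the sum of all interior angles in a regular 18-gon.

The sum of interior angles of an n-sided polygon is (n - 2) * 180.
For n = 18: (18 - 2) * 180 = 16 * 180 = 2880 degrees.

2880 degrees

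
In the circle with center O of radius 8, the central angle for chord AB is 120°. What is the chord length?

Chord length = 2r sin(θ/2)
= 2 × 8 × sin(120°/2)
= 2 × 8 × sin(60°)
= 8*sqrt(3)

8*sqrt(3)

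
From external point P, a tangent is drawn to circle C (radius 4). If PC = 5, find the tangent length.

The tangent, radius, and line from the external point to the center form a right triangle.
The right angle is where the tangent meets the radius.
By the Pythagorean theorem: tangent² + 4² = 5²
tangent² = 25 - 16 = 9
tangent = 3

3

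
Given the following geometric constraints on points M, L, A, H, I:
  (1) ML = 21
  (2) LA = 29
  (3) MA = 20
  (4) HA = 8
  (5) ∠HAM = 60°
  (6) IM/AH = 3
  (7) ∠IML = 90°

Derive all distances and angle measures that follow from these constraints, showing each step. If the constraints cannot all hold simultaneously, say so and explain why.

The constraints are consistent.

From the given relations:
  IM = 3·AH = 3·8 = 24

Step 1: From MA = 20, AH = 8, and ∠MAH = 60°, by the law of cosines:
  MH² = MA² + AH² - 2·MA·AH·cos(60°) = 400 + 64 - 160 = 304
  MH = 4·√19

Step 2: From LM = 21, MI = 24, and ∠LMI = 90°, by the law of cosines:
  LI² = LM² + MI² - 2·LM·MI·cos(90°) = 441 + 576 - 0 = 1017
  LI = 3·√113

Step 3: From MA = 20, ML = 21, AL = 29, by the inverse law of cosines:
  cos(∠AML) = (MA² + ML² - AL²) / (2·MA·ML)
  ∠AML = 90°

Step 4: From LA = 29, LM = 21, AM = 20, by the inverse law of cosines:
  cos(∠ALM) = (LA² + LM² - AM²) / (2·LA·LM)
  ∠ALM = 43.6°

Step 5: From AL = 29, AM = 20, LM = 21, by the inverse law of cosines:
  cos(∠LAM) = (AL² + AM² - LM²) / (2·AL·AM)
  ∠LAM = 46.4°

Step 6: From MA = 20, MH = 4·√19, AH = 8, by the inverse law of cosines:
  cos(∠AMH) = (MA² + MH² - AH²) / (2·MA·MH)
  ∠AMH = 23.41°

Step 7: From LI = 3·√113, LM = 21, IM = 24, by the inverse law of cosines:
  cos(∠ILM) = (LI² + LM² - IM²) / (2·LI·LM)
  ∠ILM = 48.81°

Step 8: From HA = 8, HM = 4·√19, AM = 20, by the inverse law of cosines:
  cos(∠AHM) = (HA² + HM² - AM²) / (2·HA·HM)
  ∠AHM = 96.59°

Step 9: From IL = 3·√113, IM = 24, LM = 21, by the inverse law of cosines:
  cos(∠LIM) = (IL² + IM² - LM²) / (2·IL·IM)
  ∠LIM = 41.19°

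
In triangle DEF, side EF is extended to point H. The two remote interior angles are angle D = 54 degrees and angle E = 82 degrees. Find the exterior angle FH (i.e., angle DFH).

Exterior angle = 54 + 82 = 136 degrees (exterior angle theorem).

136 degrees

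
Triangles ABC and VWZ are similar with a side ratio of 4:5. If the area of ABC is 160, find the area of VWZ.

For similar figures, the area ratio equals the square of the side ratio.
Side ratio (ABC to VWZ) = 4:5, so area ratio = 4^2:5^2 = 16:25.
If the area of ABC is 160, then the area of VWZ = 160 * (25/16) = 250.

250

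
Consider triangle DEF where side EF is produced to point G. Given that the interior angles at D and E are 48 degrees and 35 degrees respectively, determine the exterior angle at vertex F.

The interior angle at F is 180 - 48 - 35 = 97 degrees.
The exterior angle and interior angle at F are supplementary:
Exterior angle = 180 - 97 = 83 degrees.

83 degrees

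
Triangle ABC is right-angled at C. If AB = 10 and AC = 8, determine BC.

By the Pythagorean theorem: BC^2 = AB^2 - AC^2
BC^2 = 10^2 - 8^2 = 100 - 64 = 36
BC = sqrt(36) = 6

6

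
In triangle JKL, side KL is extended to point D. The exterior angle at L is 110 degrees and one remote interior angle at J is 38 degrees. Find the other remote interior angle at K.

By the exterior angle theorem: exterior angle = sum of remote interior angles.
110 = 38 + angle K
angle K = 110 - 38 = 72 degrees

72 degrees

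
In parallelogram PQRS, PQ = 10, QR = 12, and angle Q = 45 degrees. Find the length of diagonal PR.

The diagonal of a parallelogram can be found by treating two adjacent sides and the diagonal as a triangle.
Applying the law of cosines with sides 10, 12 and included angle 45°:
d^2 = 100 + 144 - 240*cos(45°) = 244 - 120*sqrt(2)
d = 2*sqrt(61 - 30*sqrt(2))

2*sqrt(61 - 30*sqrt(2))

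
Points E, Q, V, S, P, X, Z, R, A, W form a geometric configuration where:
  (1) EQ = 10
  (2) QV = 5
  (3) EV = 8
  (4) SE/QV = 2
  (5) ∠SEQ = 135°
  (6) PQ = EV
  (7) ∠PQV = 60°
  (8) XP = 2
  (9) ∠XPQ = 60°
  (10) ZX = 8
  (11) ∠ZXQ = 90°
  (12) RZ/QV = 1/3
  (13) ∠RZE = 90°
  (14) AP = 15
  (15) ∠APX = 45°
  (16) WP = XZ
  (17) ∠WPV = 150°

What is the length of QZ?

From the given relations: PQ = EV = 8.
Step 1: By the law of cosines on triangle XPQ: XQ² = 2² + 8² − 2·2·8·cos(60°) = 52, so XQ = 2·√13.
Step 2: By the law of cosines on triangle QXZ: QZ² = (2·√13)² + 8² − 2·2·√13·8·cos(90°) = 116, so QZ = 2·√29.

Therefore, the length of QZ = 2·√29.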